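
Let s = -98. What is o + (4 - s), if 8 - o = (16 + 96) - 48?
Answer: 46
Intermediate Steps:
o = -56 (o = 8 - ((16 + 96) - 48) = 8 - (112 - 48) = 8 - 1*64 = 8 - 64 = -56)
o + (4 - s) = -56 + (4 - 1*(-98)) = -56 + (4 + 98) = -56 + 102 = 46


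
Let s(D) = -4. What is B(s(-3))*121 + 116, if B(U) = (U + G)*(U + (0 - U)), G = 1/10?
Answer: 116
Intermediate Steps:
G = 1/10 ≈ 0.10000
B(U) = 0 (B(U) = (U + 1/10)*(U + (0 - U)) = (1/10 + U)*(U - U) = (1/10 + U)*0 = 0)
B(s(-3))*121 + 116 = 0*121 + 116 = 0 + 116 = 116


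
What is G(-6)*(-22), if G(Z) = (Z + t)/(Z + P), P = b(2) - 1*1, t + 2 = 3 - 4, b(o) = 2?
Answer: -198/5 ≈ -39.600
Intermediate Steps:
t = -3 (t = -2 + (3 - 4) = -2 - 1 = -3)
P = 1 (P = 2 - 1*1 = 2 - 1 = 1)
G(Z) = (-3 + Z)/(1 + Z) (G(Z) = (Z - 3)/(Z + 1) = (-3 + Z)/(1 + Z))
G(-6)*(-22) = ((-3 - 6)/(1 - 6))*(-22) = (-9/(-5))*(-22) = -⅕*(-9)*(-22) = (9/5)*(-22) = -198/5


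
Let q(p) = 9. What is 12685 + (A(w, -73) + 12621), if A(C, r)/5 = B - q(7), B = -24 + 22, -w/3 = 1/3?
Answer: 25251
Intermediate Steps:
w = -1 (w = -3/3 = -3*1/3 = -1)
B = -2
A(C, r) = -55 (A(C, r) = 5*(-2 - 1*9) = 5*(-2 - 9) = 5*(-11) = -55)
12685 + (A(w, -73) + 12621) = 12685 + (-55 + 12621) = 12685 + 12566 = 25251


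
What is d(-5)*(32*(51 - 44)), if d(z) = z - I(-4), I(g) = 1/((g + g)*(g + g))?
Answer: -2247/2 ≈ -1123.5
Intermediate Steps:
I(g) = 1/(4*g²) (I(g) = 1/((2*g)*(2*g)) = 1/(4*g²))
d(z) = -1/64 + z (d(z) = z - 1/(4*(-4)²) = z - 1/(4*16) = z - 1*1/64 = z - 1/64 = -1/64 + z)
d(-5)*(32*(51 - 44)) = (-1/64 - 5)*(32*(51 - 44)) = -321*7/2 = -321/64*224 = -2247/2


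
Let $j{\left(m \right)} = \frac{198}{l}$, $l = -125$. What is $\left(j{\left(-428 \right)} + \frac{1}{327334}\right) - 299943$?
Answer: $- \frac{12272757557257}{40916750} \approx -2.9994 \cdot 10^{5}$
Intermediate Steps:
$j{\left(m \right)} = - \frac{198}{125}$ ($j{\left(m \right)} = \frac{198}{-125} = 198 \left(- \frac{1}{125}\right) = - \frac{198}{125}$)
$\left(j{\left(-428 \right)} + \frac{1}{327334}\right) - 299943 = \left(- \frac{198}{125} + \frac{1}{327334}\right) - 299943 = - \frac{64812007}{40916750} - 299943 = - \frac{12272757557257}{40916750}$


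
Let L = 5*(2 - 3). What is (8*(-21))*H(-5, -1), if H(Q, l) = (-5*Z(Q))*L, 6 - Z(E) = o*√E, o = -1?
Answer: -25200 - 4200*I*√5 ≈ -25200.0 - 9391.5*I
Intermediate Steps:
L = -5 (L = 5*(-1) = -5)
Z(E) = 6 + √E (Z(E) = 6 - (-1)*√E = 6 + √E)
H(Q, l) = 150 + 25*√Q (H(Q, l) = -5*(6 + √Q)*(-5) = (-30 - 5*√Q)*(-5) = 150 + 25*√Q)
(8*(-21))*H(-5, -1) = (8*(-21))*(150 + 25*√(-5)) = -168*(150 + 25*(I*√5)) = -168*(150 + 25*I*√5) = -25200 - 4200*I*√5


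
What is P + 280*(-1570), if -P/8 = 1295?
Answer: -449960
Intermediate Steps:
P = -10360 (P = -8*1295 = -10360)
P + 280*(-1570) = -10360 + 280*(-1570) = -10360 - 439600 = -449960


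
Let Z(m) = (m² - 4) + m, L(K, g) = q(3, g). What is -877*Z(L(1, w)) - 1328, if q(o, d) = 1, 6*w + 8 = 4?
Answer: 426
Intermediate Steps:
w = -⅔ (w = -4/3 + (⅙)*4 = -4/3 + ⅔ = -⅔ ≈ -0.66667)
L(K, g) = 1
Z(m) = -4 + m + m² (Z(m) = (-4 + m²) + m = -4 + m + m²)
-877*Z(L(1, w)) - 1328 = -877*(-4 + 1 + 1²) - 1328 = -877*(-4 + 1 + 1) - 1328 = -877*(-2) - 1328 = 1754 - 1328 = 426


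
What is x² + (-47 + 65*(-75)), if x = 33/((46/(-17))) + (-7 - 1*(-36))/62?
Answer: -2432269174/508369 ≈ -4784.5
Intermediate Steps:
x = -8362/713 (x = 33/((46*(-1/17))) + (-7 + 36)*(1/62) = 33/(-46/17) + 29*(1/62) = 33*(-17/46) + 29/62 = -561/46 + 29/62 = -8362/713 ≈ -11.728)
x² + (-47 + 65*(-75)) = (-8362/713)² + (-47 + 65*(-75)) = 69923044/508369 + (-47 - 4875) = 69923044/508369 - 4922 = -2432269174/508369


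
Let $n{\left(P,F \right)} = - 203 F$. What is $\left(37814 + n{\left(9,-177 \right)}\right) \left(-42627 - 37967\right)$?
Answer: $-5943404530$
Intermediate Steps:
$\left(37814 + n{\left(9,-177 \right)}\right) \left(-42627 - 37967\right) = \left(37814 - -35931\right) \left(-42627 - 37967\right) = \left(37814 + 35931\right) \left(-80594\right) = 73745 \left(-80594\right) = -5943404530$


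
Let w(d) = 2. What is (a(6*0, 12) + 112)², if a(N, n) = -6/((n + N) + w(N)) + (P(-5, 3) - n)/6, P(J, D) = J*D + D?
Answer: 567009/49 ≈ 11572.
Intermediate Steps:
P(J, D) = D + D*J (P(J, D) = D*J + D = D + D*J)
a(N, n) = -2 - 6/(2 + N + n) - n/6 (a(N, n) = -6/((n + N) + 2) + (3*(1 - 5) - n)/6 = -6/((N + n) + 2) + (3*(-4) - n)*(⅙) = -6/(2 + N + n) + (-12 - n)*(⅙) = -6/(2 + N + n) + (-2 - n/6) = -2 - 6/(2 + N + n) - n/6)
(a(6*0, 12) + 112)² = ((-60 - 1*12² - 14*12 - 72*0 - 1*6*0*12)/(6*(2 + 6*0 + 12)) + 112)² = ((-60 - 1*144 - 168 - 12*0 - 1*0*12)/(6*(2 + 0 + 12)) + 112)² = ((⅙)*(-60 - 144 - 168 + 0 + 0)/14 + 112)² = ((⅙)*(1/14)*(-372) + 112)² = (-31/7 + 112)² = (753/7)² = 567009/49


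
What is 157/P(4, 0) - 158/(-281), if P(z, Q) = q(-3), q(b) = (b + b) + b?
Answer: -42695/2529 ≈ -16.882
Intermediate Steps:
q(b) = 3*b (q(b) = 2*b + b = 3*b)
P(z, Q) = -9 (P(z, Q) = 3*(-3) = -9)
157/P(4, 0) - 158/(-281) = 157/(-9) - 158/(-281) = 157*(-⅑) - 158*(-1/281) = -157/9 + 158/281 = -42695/2529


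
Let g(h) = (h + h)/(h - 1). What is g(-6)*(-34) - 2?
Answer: -422/7 ≈ -60.286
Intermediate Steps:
g(h) = 2*h/(-1 + h) (g(h) = (2*h)/(-1 + h) = 2*h/(-1 + h))
g(-6)*(-34) - 2 = (2*(-6)/(-1 - 6))*(-34) - 2 = (2*(-6)/(-7))*(-34) - 2 = (2*(-6)*(-⅐))*(-34) - 2 = (12/7)*(-34) - 2 = -408/7 - 2 = -422/7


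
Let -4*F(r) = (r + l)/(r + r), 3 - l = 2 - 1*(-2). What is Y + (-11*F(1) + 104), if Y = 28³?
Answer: 22056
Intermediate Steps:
l = -1 (l = 3 - (2 - 1*(-2)) = 3 - (2 + 2) = 3 - 1*4 = 3 - 4 = -1)
Y = 21952
F(r) = -(-1 + r)/(8*r) (F(r) = -(r - 1)/(4*(r + r)) = -(-1 + r)/(4*(2*r)) = -(-1 + r)*1/(2*r)/4 = -(-1 + r)/(8*r))
Y + (-11*F(1) + 104) = 21952 + (-11*(1 - 1*1)/(8*1) + 104) = 21952 + (-11*(1 - 1)/8 + 104) = 21952 + (-11*0/8 + 104) = 21952 + (-11*0 + 104) = 21952 + (0 + 104) = 21952 + 104 = 22056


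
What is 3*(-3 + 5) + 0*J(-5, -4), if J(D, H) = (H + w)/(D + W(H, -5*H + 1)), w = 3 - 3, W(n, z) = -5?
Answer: 6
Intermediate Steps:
w = 0
J(D, H) = H/(-5 + D) (J(D, H) = (H + 0)/(D - 5) = H/(-5 + D))
3*(-3 + 5) + 0*J(-5, -4) = 3*(-3 + 5) + 0*(-4/(-5 - 5)) = 3*2 + 0*(-4/(-10)) = 6 + 0*(-4*(-⅒)) = 6 + 0*(⅖) = 6 + 0 = 6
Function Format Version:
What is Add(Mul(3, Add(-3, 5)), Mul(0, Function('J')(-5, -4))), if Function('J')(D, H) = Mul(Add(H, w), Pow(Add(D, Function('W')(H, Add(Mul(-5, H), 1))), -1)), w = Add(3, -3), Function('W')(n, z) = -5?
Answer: 6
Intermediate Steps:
w = 0
Function('J')(D, H) = Mul(H, Pow(Add(-5, D), -1)) (Function('J')(D, H) = Mul(Add(H, 0), Pow(Add(D, -5), -1)) = Mul(H, Pow(Add(-5, D), -1)))
Add(Mul(3, Add(-3, 5)), Mul(0, Function('J')(-5, -4))) = Add(Mul(3, Add(-3, 5)), Mul(0, Mul(-4, Pow(Add(-5, -5), -1)))) = Add(Mul(3, 2), Mul(0, Mul(-4, Pow(-10, -1)))) = Add(6, Mul(0, Mul(-4, Rational(-1, 10)))) = Add(6, Mul(0, Rational(2, 5))) = Add(6, 0) = 6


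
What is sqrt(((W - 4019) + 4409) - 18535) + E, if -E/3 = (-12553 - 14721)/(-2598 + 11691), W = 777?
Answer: 27274/3031 + 2*I*sqrt(4342) ≈ 8.9984 + 131.79*I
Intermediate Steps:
E = 27274/3031 (E = -3*(-12553 - 14721)/(-2598 + 11691) = -(-81822)/9093 = -3*(-27274/9093) = 27274/3031 ≈ 8.9984)
sqrt(((W - 4019) + 4409) - 18535) + E = sqrt(((777 - 4019) + 4409) - 18535) + 27274/3031 = sqrt((-3242 + 4409) - 18535) + 27274/3031 = sqrt(1167 - 18535) + 27274/3031 = sqrt(-17368) + 27274/3031 = 2*I*sqrt(4342) + 27274/3031 = 27274/3031 + 2*I*sqrt(4342)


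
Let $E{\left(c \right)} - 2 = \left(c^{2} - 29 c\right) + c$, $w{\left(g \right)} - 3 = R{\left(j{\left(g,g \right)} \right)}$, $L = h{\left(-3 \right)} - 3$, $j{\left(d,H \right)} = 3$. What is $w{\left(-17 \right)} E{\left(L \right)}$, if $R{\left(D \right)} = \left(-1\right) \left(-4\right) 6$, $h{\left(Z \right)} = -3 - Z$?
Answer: $2565$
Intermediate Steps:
$R{\left(D \right)} = 24$ ($R{\left(D \right)} = 4 \cdot 6 = 24$)
$L = -3$ ($L = \left(-3 - -3\right) - 3 = \left(-3 + 3\right) - 3 = 0 - 3 = -3$)
$w{\left(g \right)} = 27$ ($w{\left(g \right)} = 3 + 24 = 27$)
$E{\left(c \right)} = 2 + c^{2} - 28 c$ ($E{\left(c \right)} = 2 + \left(\left(c^{2} - 29 c\right) + c\right) = 2 + \left(c^{2} - 28 c\right) = 2 + c^{2} - 28 c$)
$w{\left(-17 \right)} E{\left(L \right)} = 27 \left(2 + \left(-3\right)^{2} - -84\right) = 27 \left(2 + 9 + 84\right) = 27 \cdot 95 = 2565$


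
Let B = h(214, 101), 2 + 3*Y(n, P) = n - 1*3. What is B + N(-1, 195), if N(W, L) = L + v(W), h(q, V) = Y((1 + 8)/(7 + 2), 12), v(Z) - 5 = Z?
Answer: 593/3 ≈ 197.67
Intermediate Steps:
v(Z) = 5 + Z
Y(n, P) = -5/3 + n/3 (Y(n, P) = -⅔ + (n - 1*3)/3 = -⅔ + (n - 3)/3 = -⅔ + (-3 + n)/3 = -⅔ + (-1 + n/3) = -5/3 + n/3)
h(q, V) = -4/3 (h(q, V) = -5/3 + ((1 + 8)/(7 + 2))/3 = -5/3 + (9/9)/3 = -5/3 + (9*(⅑))/3 = -5/3 + (⅓)*1 = -5/3 + ⅓ = -4/3)
N(W, L) = 5 + L + W (N(W, L) = L + (5 + W) = 5 + L + W)
B = -4/3 ≈ -1.3333
B + N(-1, 195) = -4/3 + (5 + 195 - 1) = -4/3 + 199 = 593/3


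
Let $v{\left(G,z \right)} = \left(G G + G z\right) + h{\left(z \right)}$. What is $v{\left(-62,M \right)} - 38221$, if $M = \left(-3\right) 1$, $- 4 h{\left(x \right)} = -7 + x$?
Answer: $- \frac{68377}{2} \approx -34189.0$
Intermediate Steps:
$h{\left(x \right)} = \frac{7}{4} - \frac{x}{4}$ ($h{\left(x \right)} = - \frac{-7 + x}{4} = \frac{7}{4} - \frac{x}{4}$)
$M = -3$
$v{\left(G,z \right)} = \frac{7}{4} + G^{2} - \frac{z}{4} + G z$ ($v{\left(G,z \right)} = \left(G G + G z\right) - \left(- \frac{7}{4} + \frac{z}{4}\right) = \left(G^{2} + G z\right) - \left(- \frac{7}{4} + \frac{z}{4}\right) = \frac{7}{4} + G^{2} - \frac{z}{4} + G z$)
$v{\left(-62,M \right)} - 38221 = \left(\frac{7}{4} + \left(-62\right)^{2} - - \frac{3}{4} - -186\right) - 38221 = \left(\frac{7}{4} + 3844 + \frac{3}{4} + 186\right) - 38221 = \frac{8065}{2} - 38221 = - \frac{68377}{2}$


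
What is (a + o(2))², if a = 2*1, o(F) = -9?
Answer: 49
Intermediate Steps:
a = 2
(a + o(2))² = (2 - 9)² = (-7)² = 49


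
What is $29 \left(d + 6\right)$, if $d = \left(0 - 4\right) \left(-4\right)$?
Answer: $638$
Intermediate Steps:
$d = 16$ ($d = \left(-4\right) \left(-4\right) = 16$)
$29 \left(d + 6\right) = 29 \left(16 + 6\right) = 29 \cdot 22 = 638$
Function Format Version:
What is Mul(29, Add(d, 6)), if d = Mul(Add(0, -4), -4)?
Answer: 638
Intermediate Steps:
d = 16 (d = Mul(-4, -4) = 16)
Mul(29, Add(d, 6)) = Mul(29, Add(16, 6)) = Mul(29, 22) = 638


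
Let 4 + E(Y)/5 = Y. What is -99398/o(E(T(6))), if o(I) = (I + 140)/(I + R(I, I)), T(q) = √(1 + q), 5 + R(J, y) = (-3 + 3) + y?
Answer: 22861540/569 - 5665686*√7/569 ≈ 13834.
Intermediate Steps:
R(J, y) = -5 + y (R(J, y) = -5 + ((-3 + 3) + y) = -5 + (0 + y) = -5 + y)
E(Y) = -20 + 5*Y
o(I) = (140 + I)/(-5 + 2*I) (o(I) = (I + 140)/(I + (-5 + I)) = (140 + I)/(-5 + 2*I))
-99398/o(E(T(6))) = -99398*(-5 + 2*(-20 + 5*√(1 + 6)))/(140 + (-20 + 5*√(1 + 6))) = -99398*(-5 + 2*(-20 + 5*√7))/(140 + (-20 + 5*√7)) = -99398*(-5 + (-40 + 10*√7))/(120 + 5*√7) = -99398*(-45 + 10*√7)/(120 + 5*√7)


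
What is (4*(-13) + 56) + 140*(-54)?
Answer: -7556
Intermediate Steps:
(4*(-13) + 56) + 140*(-54) = (-52 + 56) - 7560 = 4 - 7560 = -7556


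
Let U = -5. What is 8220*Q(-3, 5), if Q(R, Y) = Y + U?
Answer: 0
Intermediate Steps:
Q(R, Y) = -5 + Y (Q(R, Y) = Y - 5 = -5 + Y)
8220*Q(-3, 5) = 8220*(-5 + 5) = 8220*0 = 0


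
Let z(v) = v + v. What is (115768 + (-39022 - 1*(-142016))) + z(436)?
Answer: 219634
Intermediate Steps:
z(v) = 2*v
(115768 + (-39022 - 1*(-142016))) + z(436) = (115768 + (-39022 - 1*(-142016))) + 2*436 = (115768 + (-39022 + 142016)) + 872 = (115768 + 102994) + 872 = 218762 + 872 = 219634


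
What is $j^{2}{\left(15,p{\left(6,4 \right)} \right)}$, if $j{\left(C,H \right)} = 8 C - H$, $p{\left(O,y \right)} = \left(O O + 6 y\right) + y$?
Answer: $3136$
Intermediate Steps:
$p{\left(O,y \right)} = O^{2} + 7 y$ ($p{\left(O,y \right)} = \left(O^{2} + 6 y\right) + y = O^{2} + 7 y$)
$j{\left(C,H \right)} = - H + 8 C$
$j^{2}{\left(15,p{\left(6,4 \right)} \right)} = \left(- (6^{2} + 7 \cdot 4) + 8 \cdot 15\right)^{2} = \left(- (36 + 28) + 120\right)^{2} = \left(\left(-1\right) 64 + 120\right)^{2} = \left(-64 + 120\right)^{2} = 56^{2} = 3136$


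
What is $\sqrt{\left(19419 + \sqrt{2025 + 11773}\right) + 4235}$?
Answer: $\sqrt{23654 + \sqrt{13798}} \approx 154.18$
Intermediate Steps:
$\sqrt{\left(19419 + \sqrt{2025 + 11773}\right) + 4235} = \sqrt{\left(19419 + \sqrt{13798}\right) + 4235} = \sqrt{23654 + \sqrt{13798}}$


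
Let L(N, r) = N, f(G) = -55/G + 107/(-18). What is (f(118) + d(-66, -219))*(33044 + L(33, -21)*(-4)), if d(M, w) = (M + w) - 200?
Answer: -8588024368/531 ≈ -1.6173e+7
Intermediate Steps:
f(G) = -107/18 - 55/G (f(G) = -55/G + 107*(-1/18) = -55/G - 107/18 = -107/18 - 55/G)
d(M, w) = -200 + M + w
(f(118) + d(-66, -219))*(33044 + L(33, -21)*(-4)) = ((-107/18 - 55/118) + (-200 - 66 - 219))*(33044 + 33*(-4)) = ((-107/18 - 55*1/118) - 485)*(33044 - 132) = ((-107/18 - 55/118) - 485)*32912 = (-3404/531 - 485)*32912 = -260939/531*32912 = -8588024368/531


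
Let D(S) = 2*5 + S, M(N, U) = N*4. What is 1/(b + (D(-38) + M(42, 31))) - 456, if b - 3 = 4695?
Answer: -2206127/4838 ≈ -456.00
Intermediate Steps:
b = 4698 (b = 3 + 4695 = 4698)
M(N, U) = 4*N
D(S) = 10 + S
1/(b + (D(-38) + M(42, 31))) - 456 = 1/(4698 + ((10 - 38) + 4*42)) - 456 = 1/(4698 + (-28 + 168)) - 456 = 1/(4698 + 140) - 456 = 1/4838 - 456 = -2206127/4838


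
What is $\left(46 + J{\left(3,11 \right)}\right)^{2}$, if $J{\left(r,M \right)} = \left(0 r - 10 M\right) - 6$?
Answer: $4900$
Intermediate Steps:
$J{\left(r,M \right)} = -6 - 10 M$ ($J{\left(r,M \right)} = \left(0 - 10 M\right) - 6 = - 10 M - 6 = -6 - 10 M$)
$\left(46 + J{\left(3,11 \right)}\right)^{2} = \left(46 - 116\right)^{2} = \left(-70\right)^{2} = 4900$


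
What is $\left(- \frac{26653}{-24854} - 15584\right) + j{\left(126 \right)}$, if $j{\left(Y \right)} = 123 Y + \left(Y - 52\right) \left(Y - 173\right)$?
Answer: $- \frac{88553003}{24854} \approx -3562.9$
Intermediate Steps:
$j{\left(Y \right)} = 123 Y + \left(-173 + Y\right) \left(-52 + Y\right)$ ($j{\left(Y \right)} = 123 Y + \left(-52 + Y\right) \left(-173 + Y\right) = 123 Y + \left(-173 + Y\right) \left(-52 + Y\right)$)
$\left(- \frac{26653}{-24854} - 15584\right) + j{\left(126 \right)} = \left(- \frac{26653}{-24854} - 15584\right) + \left(8996 + 126^{2} - 12852\right) = \left(\left(-26653\right) \left(- \frac{1}{24854}\right) - 15584\right) + \left(8996 + 15876 - 12852\right) = \left(\frac{26653}{24854} - 15584\right) + 12020 = - \frac{387298083}{24854} + 12020 = - \frac{88553003}{24854}$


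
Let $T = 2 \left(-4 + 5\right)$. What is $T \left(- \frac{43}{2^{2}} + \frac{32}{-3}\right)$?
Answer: $- \frac{257}{6} \approx -42.833$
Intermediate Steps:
$T = 2$ ($T = 2 \cdot 1 = 2$)
$T \left(- \frac{43}{2^{2}} + \frac{32}{-3}\right) = 2 \left(- \frac{43}{2^{2}} + \frac{32}{-3}\right) = 2 \left(- \frac{43}{4} + 32 \left(- \frac{1}{3}\right)\right) = 2 \left(\left(-43\right) \frac{1}{4} - \frac{32}{3}\right) = 2 \left(- \frac{43}{4} - \frac{32}{3}\right) = 2 \left(- \frac{257}{12}\right) = - \frac{257}{6}$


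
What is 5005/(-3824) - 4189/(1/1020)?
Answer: -16339115725/3824 ≈ -4.2728e+6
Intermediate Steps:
5005/(-3824) - 4189/(1/1020) = 5005*(-1/3824) - 4189/1/1020 = -5005/3824 - 4189*1020 = -5005/3824 - 4272780 = -16339115725/3824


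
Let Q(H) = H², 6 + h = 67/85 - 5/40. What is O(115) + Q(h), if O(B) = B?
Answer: 66345641/462400 ≈ 143.48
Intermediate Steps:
h = -3629/680 (h = -6 + (67/85 - 5/40) = -6 + (67*(1/85) - 5*1/40) = -6 + (67/85 - ⅛) = -6 + 451/680 = -3629/680 ≈ -5.3368)
O(115) + Q(h) = 115 + (-3629/680)² = 115 + 13169641/462400 = 66345641/462400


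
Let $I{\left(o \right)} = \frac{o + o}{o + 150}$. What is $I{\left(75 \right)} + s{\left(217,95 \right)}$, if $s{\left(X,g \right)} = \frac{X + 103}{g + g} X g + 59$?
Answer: $\frac{104339}{3} \approx 34780.0$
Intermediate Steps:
$I{\left(o \right)} = \frac{2 o}{150 + o}$
$s{\left(X,g \right)} = 59 + \frac{X \left(103 + X\right)}{2}$ ($s{\left(X,g \right)} = \frac{103 + X}{2 g} X g + 59 = \frac{X \left(103 + X\right)}{2 g} g + 59 = \frac{X \left(103 + X\right)}{2} + 59 = 59 + \frac{X \left(103 + X\right)}{2}$)
$I{\left(75 \right)} + s{\left(217,95 \right)} = 2 \cdot 75 \frac{1}{150 + 75} + \left(59 + \frac{217^{2}}{2} + \frac{103}{2} \cdot 217\right) = 2 \cdot 75 \cdot \frac{1}{225} + \left(59 + \frac{1}{2} \cdot 47089 + \frac{22351}{2}\right) = 2 \cdot 75 \cdot \frac{1}{225} + \left(59 + \frac{47089}{2} + \frac{22351}{2}\right) = \frac{2}{3} + 34779 = \frac{104339}{3}$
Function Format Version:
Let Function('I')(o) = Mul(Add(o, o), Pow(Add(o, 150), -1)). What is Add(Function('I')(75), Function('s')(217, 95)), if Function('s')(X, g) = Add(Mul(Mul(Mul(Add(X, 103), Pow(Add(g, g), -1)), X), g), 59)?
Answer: Rational(104339, 3) ≈ 34780.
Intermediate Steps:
Function('I')(o) = Mul(2, o, Pow(Add(150, o), -1)) (Function('I')(o) = Mul(Mul(2, o), Pow(Add(150, o), -1)) = Mul(2, o, Pow(Add(150, o), -1)))
Function('s')(X, g) = Add(59, Mul(Rational(1, 2), X, Add(103, X))) (Function('s')(X, g) = Add(Mul(Mul(Mul(Add(103, X), Pow(Mul(2, g), -1)), X), g), 59) = Add(Mul(Mul(Mul(Add(103, X), Mul(Rational(1, 2), Pow(g, -1))), X), g), 59) = Add(Mul(Mul(Mul(Rational(1, 2), Pow(g, -1), Add(103, X)), X), g), 59) = Add(Mul(Mul(Rational(1, 2), X, Pow(g, -1), Add(103, X)), g), 59) = Add(Mul(Rational(1, 2), X, Add(103, X)), 59) = Add(59, Mul(Rational(1, 2), X, Add(103, X))))
Add(Function('I')(75), Function('s')(217, 95)) = Add(Mul(2, 75, Pow(Add(150, 75), -1)), Add(59, Mul(Rational(1, 2), Pow(217, 2)), Mul(Rational(103, 2), 217))) = Add(Mul(2, 75, Pow(225, -1)), Add(59, Mul(Rational(1, 2), 47089), Rational(22351, 2))) = Add(Mul(2, 75, Rational(1, 225)), Add(59, Rational(47089, 2), Rational(22351, 2))) = Add(Rational(2, 3), 34779) = Rational(104339, 3)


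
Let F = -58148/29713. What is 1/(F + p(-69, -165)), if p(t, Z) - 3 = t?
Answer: -29713/2019206 ≈ -0.014715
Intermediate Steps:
F = -58148/29713 (F = -58148*1/29713 = -58148/29713 ≈ -1.9570)
p(t, Z) = 3 + t
1/(F + p(-69, -165)) = 1/(-58148/29713 + (3 - 69)) = 1/(-58148/29713 - 66) = 1/(-2019206/29713) = -29713/2019206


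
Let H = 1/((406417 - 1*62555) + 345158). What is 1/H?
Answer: 689020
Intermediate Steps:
H = 1/689020 (H = 1/((406417 - 62555) + 345158) = 1/(343862 + 345158) = 1/689020 ≈ 1.4513e-6)
1/H = 1/(1/689020) = 689020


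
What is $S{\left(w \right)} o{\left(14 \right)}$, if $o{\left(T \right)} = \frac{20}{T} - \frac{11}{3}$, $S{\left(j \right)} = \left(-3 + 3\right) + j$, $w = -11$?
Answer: $\frac{517}{21} \approx 24.619$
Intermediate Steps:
$S{\left(j \right)} = j$ ($S{\left(j \right)} = 0 + j = j$)
$o{\left(T \right)} = - \frac{11}{3} + \frac{20}{T}$ ($o{\left(T \right)} = \frac{20}{T} - \frac{11}{3} = - \frac{11}{3} + \frac{20}{T}$)
$S{\left(w \right)} o{\left(14 \right)} = - 11 \left(- \frac{11}{3} + \frac{20}{14}\right) = - 11 \left(- \frac{11}{3} + 20 \cdot \frac{1}{14}\right) = - 11 \left(- \frac{11}{3} + \frac{10}{7}\right) = \left(-11\right) \left(- \frac{47}{21}\right) = \frac{517}{21}$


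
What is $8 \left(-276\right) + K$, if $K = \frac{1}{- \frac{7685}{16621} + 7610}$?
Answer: $- \frac{279263683379}{126478125} \approx -2208.0$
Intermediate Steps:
$K = \frac{16621}{126478125}$ ($K = \frac{1}{\left(-7685\right) \frac{1}{16621} + 7610} = \frac{1}{- \frac{7685}{16621} + 7610} = \frac{1}{\frac{126478125}{16621}} = \frac{16621}{126478125} \approx 0.00013141$)
$8 \left(-276\right) + K = 8 \left(-276\right) + \frac{16621}{126478125} = -2208 + \frac{16621}{126478125} = - \frac{279263683379}{126478125}$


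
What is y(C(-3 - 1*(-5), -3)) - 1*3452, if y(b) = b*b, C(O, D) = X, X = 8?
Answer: -3388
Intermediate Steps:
C(O, D) = 8
y(b) = b**2
y(C(-3 - 1*(-5), -3)) - 1*3452 = 8**2 - 1*3452 = 64 - 3452 = -3388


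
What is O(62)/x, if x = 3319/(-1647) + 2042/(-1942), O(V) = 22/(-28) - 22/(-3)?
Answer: -146596725/68660704 ≈ -2.1351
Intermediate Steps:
O(V) = 275/42 (O(V) = 22*(-1/28) - 22*(-⅓) = -11/14 + 22/3 = 275/42)
x = -4904336/1599237 (x = 3319*(-1/1647) + 2042*(-1/1942) = -3319/1647 - 1021/971 = -4904336/1599237 ≈ -3.0667)
O(62)/x = 275/(42*(-4904336/1599237)) = (275/42)*(-1599237/4904336) = -146596725/68660704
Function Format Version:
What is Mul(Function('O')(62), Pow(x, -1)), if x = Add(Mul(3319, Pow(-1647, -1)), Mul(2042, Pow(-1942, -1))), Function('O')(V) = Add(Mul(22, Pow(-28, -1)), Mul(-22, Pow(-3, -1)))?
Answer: Rational(-146596725, 68660704) ≈ -2.1351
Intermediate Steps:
Function('O')(V) = Rational(275, 42) (Function('O')(V) = Add(Mul(22, Rational(-1, 28)), Mul(-22, Rational(-1, 3))) = Add(Rational(-11, 14), Rational(22, 3)) = Rational(275, 42))
x = Rational(-4904336, 1599237) (x = Add(Mul(3319, Rational(-1, 1647)), Mul(2042, Rational(-1, 1942))) = Add(Rational(-3319, 1647), Rational(-1021, 971)) = Rational(-4904336, 1599237) ≈ -3.0667)
Mul(Function('O')(62), Pow(x, -1)) = Mul(Rational(275, 42), Pow(Rational(-4904336, 1599237), -1)) = Mul(Rational(275, 42), Rational(-1599237, 4904336)) = Rational(-146596725, 68660704)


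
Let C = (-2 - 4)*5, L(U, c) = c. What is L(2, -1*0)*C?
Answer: 0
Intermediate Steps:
C = -30 (C = -6*5 = -30)
L(2, -1*0)*C = -1*0*(-30) = 0*(-30) = 0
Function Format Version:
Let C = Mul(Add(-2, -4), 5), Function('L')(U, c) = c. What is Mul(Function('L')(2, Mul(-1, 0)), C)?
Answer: 0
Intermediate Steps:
C = -30 (C = Mul(-6, 5) = -30)
Mul(Function('L')(2, Mul(-1, 0)), C) = Mul(Mul(-1, 0), -30) = Mul(0, -30) = 0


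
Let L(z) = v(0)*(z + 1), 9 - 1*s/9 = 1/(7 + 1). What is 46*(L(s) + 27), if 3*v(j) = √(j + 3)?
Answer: 1242 + 14881*√3/12 ≈ 3389.9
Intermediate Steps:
s = 639/8 (s = 81 - 9/(7 + 1) = 81 - 9/8 = 639/8 ≈ 79.875)
v(j) = √(3 + j)/3 (v(j) = √(j + 3)/3 = √(3 + j)/3)
L(z) = √3*(1 + z)/3 (L(z) = (√(3 + 0)/3)*(z + 1) = (√3/3)*(1 + z) = √3*(1 + z)/3)
46*(L(s) + 27) = 46*(√3*(1 + 639/8)/3 + 27) = 46*((⅓)*√3*(647/8) + 27) = 46*(647*√3/24 + 27) = 46*(27 + 647*√3/24) = 1242 + 14881*√3/12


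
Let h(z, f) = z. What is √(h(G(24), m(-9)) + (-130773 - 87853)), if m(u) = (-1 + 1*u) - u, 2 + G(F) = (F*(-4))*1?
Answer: 2*I*√54681 ≈ 467.68*I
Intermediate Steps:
G(F) = -2 - 4*F (G(F) = -2 + (F*(-4))*1 = -2 - 4*F*1 = -2 - 4*F)
m(u) = -1 (m(u) = (-1 + u) - u = -1)
√(h(G(24), m(-9)) + (-130773 - 87853)) = √((-2 - 4*24) + (-130773 - 87853)) = √((-2 - 96) - 218626) = √(-98 - 218626) = √(-218724) = 2*I*√54681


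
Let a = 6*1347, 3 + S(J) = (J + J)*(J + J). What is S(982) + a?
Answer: 3865375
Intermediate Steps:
S(J) = -3 + 4*J**2 (S(J) = -3 + (J + J)*(J + J) = -3 + (2*J)*(2*J) = -3 + 4*J**2)
a = 8082
S(982) + a = (-3 + 4*982**2) + 8082 = (-3 + 4*964324) + 8082 = (-3 + 3857296) + 8082 = 3857293 + 8082 = 3865375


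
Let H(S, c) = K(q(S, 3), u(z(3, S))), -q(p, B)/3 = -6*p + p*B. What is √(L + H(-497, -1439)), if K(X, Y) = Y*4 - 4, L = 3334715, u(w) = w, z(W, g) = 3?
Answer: √3334723 ≈ 1826.1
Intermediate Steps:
q(p, B) = 18*p - 3*B*p (q(p, B) = -3*(-6*p + p*B) = -3*(-6*p + B*p) = 18*p - 3*B*p)
K(X, Y) = -4 + 4*Y (K(X, Y) = 4*Y - 4 = -4 + 4*Y)
H(S, c) = 8 (H(S, c) = -4 + 4*3 = -4 + 12 = 8)
√(L + H(-497, -1439)) = √(3334715 + 8) = √3334723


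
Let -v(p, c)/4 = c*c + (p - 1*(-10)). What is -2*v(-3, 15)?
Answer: 1856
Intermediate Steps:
v(p, c) = -40 - 4*p - 4*c² (v(p, c) = -4*(c*c + (p - 1*(-10))) = -4*(c² + (p + 10)) = -4*(c² + (10 + p)) = -4*(10 + p + c²) = -40 - 4*p - 4*c²)
-2*v(-3, 15) = -2*(-40 - 4*(-3) - 4*15²) = -2*(-40 + 12 - 4*225) = -2*(-40 + 12 - 900) = -2*(-928) = 1856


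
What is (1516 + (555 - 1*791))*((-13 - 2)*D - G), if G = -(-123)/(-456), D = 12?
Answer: -4371040/19 ≈ -2.3005e+5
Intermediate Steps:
G = -41/152 (G = -(-123)*(-1)/456 = -1*41/152 = -41/152 ≈ -0.26974)
(1516 + (555 - 1*791))*((-13 - 2)*D - G) = (1516 + (555 - 1*791))*((-13 - 2)*12 - 1*(-41/152)) = (1516 + (555 - 791))*(-15*12 + 41/152) = (1516 - 236)*(-180 + 41/152) = 1280*(-27319/152) = -4371040/19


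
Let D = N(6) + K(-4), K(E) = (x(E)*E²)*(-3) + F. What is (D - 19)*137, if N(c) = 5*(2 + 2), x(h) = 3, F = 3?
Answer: -19180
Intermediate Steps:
N(c) = 20 (N(c) = 5*4 = 20)
K(E) = 3 - 9*E² (K(E) = (3*E²)*(-3) + 3 = -9*E² + 3 = 3 - 9*E²)
D = -121 (D = 20 + (3 - 9*(-4)²) = 20 + (3 - 9*16) = 20 + (3 - 144) = 20 - 141 = -121)
(D - 19)*137 = (-121 - 19)*137 = -140*137 = -19180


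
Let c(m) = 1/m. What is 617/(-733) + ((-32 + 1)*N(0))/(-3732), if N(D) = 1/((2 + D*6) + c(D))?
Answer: -617/733 ≈ -0.84175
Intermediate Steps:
N(D) = 1/(2 + 1/D + 6*D) (N(D) = 1/((2 + D*6) + 1/D) = 1/((2 + 6*D) + 1/D) = 1/(2 + 1/D + 6*D))
617/(-733) + ((-32 + 1)*N(0))/(-3732) = 617/(-733) + ((-32 + 1)*(0/(1 + 2*0*(1 + 3*0))))/(-3732) = 617*(-1/733) - 0/(1 + 2*0*(1 + 0))*(-1/3732) = -617/733 - 0/(1 + 2*0*1)*(-1/3732) = -617/733 - 0/(1 + 0)*(-1/3732) = -617/733 - 0/1*(-1/3732) = -617/733 - 0*(-1/3732) = -617/733 - 31*0*(-1/3732) = -617/733 + 0*(-1/3732) = -617/733 + 0 = -617/733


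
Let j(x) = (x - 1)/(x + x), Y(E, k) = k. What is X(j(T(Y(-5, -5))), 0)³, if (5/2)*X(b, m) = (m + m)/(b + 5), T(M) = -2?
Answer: 0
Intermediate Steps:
j(x) = (-1 + x)/(2*x) (j(x) = (-1 + x)/((2*x)) = (-1 + x)*(1/(2*x)) = (-1 + x)/(2*x))
X(b, m) = 4*m/(5*(5 + b)) (X(b, m) = 2*((m + m)/(b + 5))/5 = 2*((2*m)/(5 + b))/5 = 2*(2*m/(5 + b))/5 = 4*m/(5*(5 + b)))
X(j(T(Y(-5, -5))), 0)³ = ((⅘)*0/(5 + (½)*(-1 - 2)/(-2)))³ = ((⅘)*0/(5 + (½)*(-½)*(-3)))³ = ((⅘)*0/(5 + ¾))³ = ((⅘)*0/(23/4))³ = ((⅘)*0*(4/23))³ = 0³ = 0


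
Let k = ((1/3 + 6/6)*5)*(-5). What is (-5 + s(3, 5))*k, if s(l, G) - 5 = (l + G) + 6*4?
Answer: -3200/3 ≈ -1066.7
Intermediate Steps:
s(l, G) = 29 + G + l (s(l, G) = 5 + ((l + G) + 6*4) = 5 + ((G + l) + 24) = 5 + (24 + G + l) = 29 + G + l)
k = -100/3 (k = ((1*(⅓) + 6*(⅙))*5)*(-5) = ((⅓ + 1)*5)*(-5) = ((4/3)*5)*(-5) = (20/3)*(-5) = -100/3 ≈ -33.333)
(-5 + s(3, 5))*k = (-5 + (29 + 5 + 3))*(-100/3) = (-5 + 37)*(-100/3) = 32*(-100/3) = -3200/3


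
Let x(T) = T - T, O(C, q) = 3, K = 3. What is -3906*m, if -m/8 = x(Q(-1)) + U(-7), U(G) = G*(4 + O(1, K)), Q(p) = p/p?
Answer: -1531152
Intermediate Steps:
Q(p) = 1
U(G) = 7*G (U(G) = G*(4 + 3) = G*7 = 7*G)
x(T) = 0
m = 392 (m = -8*(0 + 7*(-7)) = -8*(0 - 49) = -8*(-49) = 392)
-3906*m = -3906*392 = -1531152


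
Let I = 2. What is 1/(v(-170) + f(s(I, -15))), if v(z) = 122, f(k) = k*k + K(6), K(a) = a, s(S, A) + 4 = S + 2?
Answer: 1/128 ≈ 0.0078125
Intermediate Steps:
s(S, A) = -2 + S (s(S, A) = -4 + (S + 2) = -4 + (2 + S) = -2 + S)
f(k) = 6 + k² (f(k) = k*k + 6 = k² + 6 = 6 + k²)
1/(v(-170) + f(s(I, -15))) = 1/(122 + (6 + (-2 + 2)²)) = 1/(122 + (6 + 0²)) = 1/(122 + (6 + 0)) = 1/(122 + 6) = 1/128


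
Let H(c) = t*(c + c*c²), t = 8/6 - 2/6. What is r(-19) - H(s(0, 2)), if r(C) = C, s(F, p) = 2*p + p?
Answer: -241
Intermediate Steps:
s(F, p) = 3*p
t = 1 (t = 8*(⅙) - 2*⅙ = 4/3 - ⅓ = 1)
H(c) = c + c³ (H(c) = 1*(c + c*c²) = 1*(c + c³) = c + c³)
r(-19) - H(s(0, 2)) = -19 - (3*2 + (3*2)³) = -19 - (6 + 6³) = -19 - (6 + 216) = -19 - 1*222 = -19 - 222 = -241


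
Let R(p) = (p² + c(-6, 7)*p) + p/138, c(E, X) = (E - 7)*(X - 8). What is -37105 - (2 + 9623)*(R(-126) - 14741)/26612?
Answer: -11299763115/306038 ≈ -36923.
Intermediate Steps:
c(E, X) = (-8 + X)*(-7 + E) (c(E, X) = (-7 + E)*(-8 + X) = (-8 + X)*(-7 + E))
R(p) = p² + 1795*p/138 (R(p) = (p² + (56 - 8*(-6) - 7*7 - 6*7)*p) + p/138 = (p² + (56 + 48 - 49 - 42)*p) + p*(1/138) = (p² + 13*p) + p/138 = p² + 1795*p/138)
-37105 - (2 + 9623)*(R(-126) - 14741)/26612 = -37105 - (2 + 9623)*((1/138)*(-126)*(1795 + 138*(-126)) - 14741)/26612 = -37105 - 9625*((1/138)*(-126)*(1795 - 17388) - 14741)/26612 = -37105 - 9625*((1/138)*(-126)*(-15593) - 14741)/26612 = -37105 - 9625*(327453/23 - 14741)/26612 = -37105 - 9625*(-11590/23)/26612 = -37105 - (-111553750)/(23*26612) = -37105 - 1*(-55776875/306038) = -37105 + 55776875/306038 = -11299763115/306038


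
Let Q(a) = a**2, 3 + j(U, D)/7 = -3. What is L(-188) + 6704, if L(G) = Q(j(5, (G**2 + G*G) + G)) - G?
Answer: 8656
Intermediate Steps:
j(U, D) = -42 (j(U, D) = -21 + 7*(-3) = -21 - 21 = -42)
L(G) = 1764 - G (L(G) = (-42)**2 - G = 1764 - G)
L(-188) + 6704 = (1764 - 1*(-188)) + 6704 = (1764 + 188) + 6704 = 1952 + 6704 = 8656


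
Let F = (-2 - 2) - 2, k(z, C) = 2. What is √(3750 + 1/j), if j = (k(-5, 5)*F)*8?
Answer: √2159994/24 ≈ 61.237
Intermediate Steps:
F = -6 (F = -4 - 2 = -6)
j = -96 (j = (2*(-6))*8 = -12*8 = -96)
√(3750 + 1/j) = √(3750 + 1/(-96)) = √(3750 - 1/96) = √(359999/96) = √2159994/24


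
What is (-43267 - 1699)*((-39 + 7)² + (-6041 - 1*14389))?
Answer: 872610196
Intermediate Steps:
(-43267 - 1699)*((-39 + 7)² + (-6041 - 1*14389)) = -44966*((-32)² + (-6041 - 14389)) = -44966*(1024 - 20430) = -44966*(-19406) = 872610196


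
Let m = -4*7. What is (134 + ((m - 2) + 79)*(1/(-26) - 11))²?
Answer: 111915241/676 ≈ 1.6556e+5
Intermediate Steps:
m = -28
(134 + ((m - 2) + 79)*(1/(-26) - 11))² = (134 + ((-28 - 2) + 79)*(1/(-26) - 11))² = (134 + (-30 + 79)*(-1/26 - 11))² = (134 + 49*(-287/26))² = (134 - 14063/26)² = (-10579/26)² = 111915241/676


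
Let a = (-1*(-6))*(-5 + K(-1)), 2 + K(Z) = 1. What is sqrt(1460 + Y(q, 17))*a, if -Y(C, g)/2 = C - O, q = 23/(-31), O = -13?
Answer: -360*sqrt(13795)/31 ≈ -1364.0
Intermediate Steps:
q = -23/31 (q = 23*(-1/31) = -23/31 ≈ -0.74194)
K(Z) = -1 (K(Z) = -2 + 1 = -1)
a = -36 (a = (-1*(-6))*(-5 - 1) = 6*(-6) = -36)
Y(C, g) = -26 - 2*C (Y(C, g) = -2*(C - 1*(-13)) = -2*(C + 13) = -2*(13 + C) = -26 - 2*C)
sqrt(1460 + Y(q, 17))*a = sqrt(1460 + (-26 - 2*(-23/31)))*(-36) = sqrt(1460 + (-26 + 46/31))*(-36) = sqrt(1460 - 760/31)*(-36) = sqrt(44500/31)*(-36) = (10*sqrt(13795)/31)*(-36) = -360*sqrt(13795)/31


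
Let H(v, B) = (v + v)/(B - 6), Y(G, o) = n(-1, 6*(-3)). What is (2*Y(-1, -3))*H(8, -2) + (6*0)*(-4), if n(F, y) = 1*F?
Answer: 4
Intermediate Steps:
n(F, y) = F
Y(G, o) = -1
H(v, B) = 2*v/(-6 + B) (H(v, B) = (2*v)/(-6 + B) = 2*v/(-6 + B))
(2*Y(-1, -3))*H(8, -2) + (6*0)*(-4) = (2*(-1))*(2*8/(-6 - 2)) + (6*0)*(-4) = -4*8/(-8) + 0*(-4) = -4*8*(-1)/8 + 0 = -2*(-2) + 0 = 4 + 0 = 4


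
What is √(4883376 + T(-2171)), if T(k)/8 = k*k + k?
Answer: 4*√2660746 ≈ 6524.7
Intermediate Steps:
T(k) = 8*k + 8*k² (T(k) = 8*(k*k + k) = 8*(k² + k) = 8*(k + k²) = 8*k + 8*k²)
√(4883376 + T(-2171)) = √(4883376 + 8*(-2171)*(1 - 2171)) = √(4883376 + 8*(-2171)*(-2170)) = √(4883376 + 37688560) = √42571936 = 4*√2660746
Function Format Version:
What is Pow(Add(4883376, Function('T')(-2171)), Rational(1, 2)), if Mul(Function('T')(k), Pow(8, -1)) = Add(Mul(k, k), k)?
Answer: Mul(4, Pow(2660746, Rational(1, 2))) ≈ 6524.7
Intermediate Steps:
Function('T')(k) = Add(Mul(8, k), Mul(8, Pow(k, 2))) (Function('T')(k) = Mul(8, Add(Mul(k, k), k)) = Mul(8, Add(Pow(k, 2), k)) = Mul(8, Add(k, Pow(k, 2))) = Add(Mul(8, k), Mul(8, Pow(k, 2))))
Pow(Add(4883376, Function('T')(-2171)), Rational(1, 2)) = Pow(Add(4883376, Mul(8, -2171, Add(1, -2171))), Rational(1, 2)) = Pow(Add(4883376, Mul(8, -2171, -2170)), Rational(1, 2)) = Pow(Add(4883376, 37688560), Rational(1, 2)) = Pow(42571936, Rational(1, 2)) = Mul(4, Pow(2660746, Rational(1, 2)))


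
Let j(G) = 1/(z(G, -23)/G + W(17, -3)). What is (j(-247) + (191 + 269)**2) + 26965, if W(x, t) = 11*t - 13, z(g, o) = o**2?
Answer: 2836776168/11891 ≈ 2.3857e+5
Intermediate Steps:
W(x, t) = -13 + 11*t
j(G) = 1/(-46 + 529/G) (j(G) = 1/((-23)**2/G + (-13 + 11*(-3))) = 1/(529/G + (-13 - 33)) = 1/(529/G - 46) = 1/(-46 + 529/G))
(j(-247) + (191 + 269)**2) + 26965 = (-1*(-247)/(-529 + 46*(-247)) + (191 + 269)**2) + 26965 = (-1*(-247)/(-529 - 11362) + 460**2) + 26965 = (-1*(-247)/(-11891) + 211600) + 26965 = (-1*(-247)*(-1/11891) + 211600) + 26965 = (-247/11891 + 211600) + 26965 = 2516135353/11891 + 26965 = 2836776168/11891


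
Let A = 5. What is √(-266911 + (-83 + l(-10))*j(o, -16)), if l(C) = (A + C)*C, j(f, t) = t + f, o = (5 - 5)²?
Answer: I*√266383 ≈ 516.12*I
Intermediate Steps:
o = 0 (o = 0² = 0)
j(f, t) = f + t
l(C) = C*(5 + C) (l(C) = (5 + C)*C = C*(5 + C))
√(-266911 + (-83 + l(-10))*j(o, -16)) = √(-266911 + (-83 - 10*(5 - 10))*(0 - 16)) = √(-266911 + (-83 - 10*(-5))*(-16)) = √(-266911 + (-83 + 50)*(-16)) = √(-266911 - 33*(-16)) = √(-266911 + 528) = √(-266383) = I*√266383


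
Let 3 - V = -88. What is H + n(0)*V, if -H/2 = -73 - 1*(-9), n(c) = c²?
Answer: 128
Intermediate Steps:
V = 91 (V = 3 - 1*(-88) = 3 + 88 = 91)
H = 128 (H = -2*(-73 - 1*(-9)) = -2*(-73 + 9) = -2*(-64) = 128)
H + n(0)*V = 128 + 0²*91 = 128 + 0*91 = 128 + 0 = 128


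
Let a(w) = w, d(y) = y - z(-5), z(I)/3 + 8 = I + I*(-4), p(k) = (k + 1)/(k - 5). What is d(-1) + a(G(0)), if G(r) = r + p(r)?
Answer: -111/5 ≈ -22.200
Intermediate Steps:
p(k) = (1 + k)/(-5 + k)
z(I) = -24 - 9*I (z(I) = -24 + 3*(I + I*(-4)) = -24 + 3*(I - 4*I) = -24 + 3*(-3*I) = -24 - 9*I)
G(r) = r + (1 + r)/(-5 + r)
d(y) = -21 + y (d(y) = y - (-24 - 9*(-5)) = y - (-24 + 45) = y - 1*21 = y - 21 = -21 + y)
d(-1) + a(G(0)) = (-21 - 1) + (1 + 0 + 0*(-5 + 0))/(-5 + 0) = -22 + (1 + 0 + 0*(-5))/(-5) = -22 - (1 + 0 + 0)/5 = -22 - ⅕*1 = -22 - ⅕ = -111/5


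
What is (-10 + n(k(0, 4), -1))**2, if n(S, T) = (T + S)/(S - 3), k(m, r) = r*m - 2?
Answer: 2209/25 ≈ 88.360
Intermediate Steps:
k(m, r) = -2 + m*r (k(m, r) = m*r - 2 = -2 + m*r)
n(S, T) = (S + T)/(-3 + S)
(-10 + n(k(0, 4), -1))**2 = (-10 + ((-2 + 0*4) - 1)/(-3 + (-2 + 0*4)))**2 = (-10 + ((-2 + 0) - 1)/(-3 + (-2 + 0)))**2 = (-10 + (-2 - 1)/(-3 - 2))**2 = (-10 - 3/(-5))**2 = (-10 - 1/5*(-3))**2 = (-10 + 3/5)**2 = (-47/5)**2 = 2209/25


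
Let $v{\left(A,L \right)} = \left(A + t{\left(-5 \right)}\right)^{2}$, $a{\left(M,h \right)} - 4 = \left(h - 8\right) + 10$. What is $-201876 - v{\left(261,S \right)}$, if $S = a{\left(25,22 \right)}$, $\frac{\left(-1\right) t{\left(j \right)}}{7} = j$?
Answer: $-289492$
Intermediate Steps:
$a{\left(M,h \right)} = 6 + h$ ($a{\left(M,h \right)} = 4 + \left(\left(h - 8\right) + 10\right) = 4 + \left(\left(-8 + h\right) + 10\right) = 4 + \left(2 + h\right) = 6 + h$)
$t{\left(j \right)} = - 7 j$
$S = 28$ ($S = 6 + 22 = 28$)
$v{\left(A,L \right)} = \left(35 + A\right)^{2}$ ($v{\left(A,L \right)} = \left(A - -35\right)^{2} = \left(A + 35\right)^{2} = \left(35 + A\right)^{2}$)
$-201876 - v{\left(261,S \right)} = -201876 - \left(35 + 261\right)^{2} = -201876 - 296^{2} = -201876 - 87616 = -289492$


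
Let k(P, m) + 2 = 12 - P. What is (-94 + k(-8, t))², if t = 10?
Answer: 5776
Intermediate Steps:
k(P, m) = 10 - P (k(P, m) = -2 + (12 - P) = 10 - P)
(-94 + k(-8, t))² = (-94 + (10 - 1*(-8)))² = (-94 + (10 + 8))² = (-94 + 18)² = (-76)² = 5776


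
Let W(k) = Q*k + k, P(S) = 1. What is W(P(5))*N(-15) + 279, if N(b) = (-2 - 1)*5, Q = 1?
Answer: 249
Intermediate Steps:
N(b) = -15 (N(b) = -3*5 = -15)
W(k) = 2*k (W(k) = 1*k + k = k + k = 2*k)
W(P(5))*N(-15) + 279 = (2*1)*(-15) + 279 = 2*(-15) + 279 = -30 + 279 = 249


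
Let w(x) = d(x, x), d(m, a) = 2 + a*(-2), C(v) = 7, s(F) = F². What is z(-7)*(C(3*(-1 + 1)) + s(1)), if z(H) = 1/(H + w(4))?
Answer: -8/13 ≈ -0.61539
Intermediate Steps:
d(m, a) = 2 - 2*a
w(x) = 2 - 2*x
z(H) = 1/(-6 + H) (z(H) = 1/(H + (2 - 2*4)) = 1/(H + (2 - 8)) = 1/(H - 6) = 1/(-6 + H))
z(-7)*(C(3*(-1 + 1)) + s(1)) = (7 + 1²)/(-6 - 7) = (7 + 1)/(-13) = -1/13*8 = -8/13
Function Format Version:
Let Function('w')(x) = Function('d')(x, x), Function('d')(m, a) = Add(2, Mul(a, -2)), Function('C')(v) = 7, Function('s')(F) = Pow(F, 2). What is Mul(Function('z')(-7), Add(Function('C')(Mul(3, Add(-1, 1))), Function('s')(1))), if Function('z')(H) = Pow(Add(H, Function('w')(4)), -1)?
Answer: Rational(-8, 13) ≈ -0.61539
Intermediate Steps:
Function('d')(m, a) = Add(2, Mul(-2, a))
Function('w')(x) = Add(2, Mul(-2, x))
Function('z')(H) = Pow(Add(-6, H), -1) (Function('z')(H) = Pow(Add(H, Add(2, Mul(-2, 4))), -1) = Pow(Add(H, Add(2, -8)), -1) = Pow(Add(H, -6), -1) = Pow(Add(-6, H), -1))
Mul(Function('z')(-7), Add(Function('C')(Mul(3, Add(-1, 1))), Function('s')(1))) = Mul(Pow(Add(-6, -7), -1), Add(7, Pow(1, 2))) = Mul(Pow(-13, -1), Add(7, 1)) = Mul(Rational(-1, 13), 8) = Rational(-8, 13)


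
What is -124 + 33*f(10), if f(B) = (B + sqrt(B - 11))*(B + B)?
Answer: 6476 + 660*I ≈ 6476.0 + 660.0*I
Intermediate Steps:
f(B) = 2*B*(B + sqrt(-11 + B)) (f(B) = (B + sqrt(-11 + B))*(2*B) = 2*B*(B + sqrt(-11 + B)))
-124 + 33*f(10) = -124 + 33*(2*10*(10 + sqrt(-11 + 10))) = -124 + 33*(2*10*(10 + sqrt(-1))) = -124 + 33*(2*10*(10 + I)) = -124 + 33*(200 + 20*I) = -124 + (6600 + 660*I) = 6476 + 660*I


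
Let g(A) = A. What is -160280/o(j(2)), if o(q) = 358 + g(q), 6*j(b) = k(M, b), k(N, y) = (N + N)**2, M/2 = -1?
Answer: -240420/541 ≈ -444.40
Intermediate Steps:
M = -2 (M = 2*(-1) = -2)
k(N, y) = 4*N**2 (k(N, y) = (2*N)**2 = 4*N**2)
j(b) = 8/3 (j(b) = (4*(-2)**2)/6 = (4*4)/6 = (1/6)*16 = 8/3)
o(q) = 358 + q
-160280/o(j(2)) = -160280/(358 + 8/3) = -160280/1082/3 = -160280*3/1082 = -240420/541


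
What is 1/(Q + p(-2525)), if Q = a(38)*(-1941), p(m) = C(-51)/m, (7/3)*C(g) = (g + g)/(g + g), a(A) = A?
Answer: -17675/1303672653 ≈ -1.3558e-5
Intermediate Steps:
C(g) = 3/7 (C(g) = 3*((g + g)/(g + g))/7 = 3*((2*g)/((2*g)))/7 = 3*((2*g)*(1/(2*g)))/7 = (3/7)*1 = 3/7)
p(m) = 3/(7*m)
Q = -73758 (Q = 38*(-1941) = -73758)
1/(Q + p(-2525)) = 1/(-73758 + (3/7)/(-2525)) = 1/(-73758 + (3/7)*(-1/2525)) = 1/(-73758 - 3/17675) = 1/(-1303672653/17675) = -17675/1303672653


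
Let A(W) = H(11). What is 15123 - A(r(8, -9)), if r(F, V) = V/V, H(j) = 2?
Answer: 15121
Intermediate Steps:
r(F, V) = 1
A(W) = 2
15123 - A(r(8, -9)) = 15123 - 1*2 = 15123 - 2 = 15121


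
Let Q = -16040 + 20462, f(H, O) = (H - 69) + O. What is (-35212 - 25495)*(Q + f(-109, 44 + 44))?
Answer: -262982724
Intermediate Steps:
f(H, O) = -69 + H + O (f(H, O) = (-69 + H) + O = -69 + H + O)
Q = 4422
(-35212 - 25495)*(Q + f(-109, 44 + 44)) = (-35212 - 25495)*(4422 + (-69 - 109 + (44 + 44))) = -60707*(4422 + (-69 - 109 + 88)) = -60707*(4422 - 90) = -60707*4332 = -262982724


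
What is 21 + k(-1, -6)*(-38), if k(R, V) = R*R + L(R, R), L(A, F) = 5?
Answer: -207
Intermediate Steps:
k(R, V) = 5 + R² (k(R, V) = R*R + 5 = R² + 5 = 5 + R²)
21 + k(-1, -6)*(-38) = 21 + (5 + (-1)²)*(-38) = 21 + (5 + 1)*(-38) = 21 + 6*(-38) = 21 - 228 = -207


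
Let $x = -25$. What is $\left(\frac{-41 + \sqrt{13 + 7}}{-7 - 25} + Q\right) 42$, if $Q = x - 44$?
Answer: $- \frac{45507}{16} - \frac{21 \sqrt{5}}{8} \approx -2850.1$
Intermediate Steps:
$Q = -69$ ($Q = -25 - 44 = -69$)
$\left(\frac{-41 + \sqrt{13 + 7}}{-7 - 25} + Q\right) 42 = \left(\frac{-41 + \sqrt{13 + 7}}{-7 - 25} - 69\right) 42 = \left(\frac{-41 + \sqrt{20}}{-32} - 69\right) 42 = \left(\left(-41 + 2 \sqrt{5}\right) \left(- \frac{1}{32}\right) - 69\right) 42 = \left(\left(\frac{41}{32} - \frac{\sqrt{5}}{16}\right) - 69\right) 42 = \left(- \frac{2167}{32} - \frac{\sqrt{5}}{16}\right) 42 = - \frac{45507}{16} - \frac{21 \sqrt{5}}{8}$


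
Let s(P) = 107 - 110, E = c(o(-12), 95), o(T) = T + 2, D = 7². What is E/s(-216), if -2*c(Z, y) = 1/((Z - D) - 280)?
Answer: -1/2034 ≈ -0.00049164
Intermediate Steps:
D = 49
o(T) = 2 + T
c(Z, y) = -1/(2*(-329 + Z)) (c(Z, y) = -1/(2*((Z - 1*49) - 280)) = -1/(2*((Z - 49) - 280)) = -1/(2*((-49 + Z) - 280)) = -1/(2*(-329 + Z)))
E = 1/678 (E = 1/(2*(329 - (2 - 12))) = 1/(2*(329 - 1*(-10))) = 1/(2*(329 + 10)) = (½)/339 = (½)*(1/339) = 1/678 ≈ 0.0014749)
s(P) = -3
E/s(-216) = (1/678)/(-3) = (1/678)*(-⅓) = -1/2034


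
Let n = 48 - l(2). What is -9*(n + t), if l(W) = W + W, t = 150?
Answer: -1746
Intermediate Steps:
l(W) = 2*W
n = 44 (n = 48 - 2*2 = 48 - 1*4 = 48 - 4 = 44)
-9*(n + t) = -9*(44 + 150) = -9*194 = -1746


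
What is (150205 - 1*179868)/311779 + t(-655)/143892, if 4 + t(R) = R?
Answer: -4473730757/44862503868 ≈ -0.099721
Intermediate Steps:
t(R) = -4 + R
(150205 - 1*179868)/311779 + t(-655)/143892 = (150205 - 1*179868)/311779 + (-4 - 655)/143892 = (150205 - 179868)*(1/311779) - 659*1/143892 = -29663*1/311779 - 659/143892 = -29663/311779 - 659/143892 = -4473730757/44862503868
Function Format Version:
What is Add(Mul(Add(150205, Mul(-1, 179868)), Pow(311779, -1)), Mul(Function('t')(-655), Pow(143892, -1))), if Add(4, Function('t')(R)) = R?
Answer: Rational(-4473730757, 44862503868) ≈ -0.099721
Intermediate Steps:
Function('t')(R) = Add(-4, R)
Add(Mul(Add(150205, Mul(-1, 179868)), Pow(311779, -1)), Mul(Function('t')(-655), Pow(143892, -1))) = Add(Mul(Add(150205, Mul(-1, 179868)), Pow(311779, -1)), Mul(Add(-4, -655), Pow(143892, -1))) = Add(Mul(Add(150205, -179868), Rational(1, 311779)), Mul(-659, Rational(1, 143892))) = Add(Mul(-29663, Rational(1, 311779)), Rational(-659, 143892)) = Add(Rational(-29663, 311779), Rational(-659, 143892)) = Rational(-4473730757, 44862503868)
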